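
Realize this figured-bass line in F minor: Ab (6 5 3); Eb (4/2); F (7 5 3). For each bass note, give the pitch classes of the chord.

Ab, C, Eb, F | Eb, F, Ab, C | F, Ab, C, Eb

Ab (6/5/3): Ab, C, Eb, F.
Eb (6/4/2): Eb, F, Ab, C.
F (7/5/3): F, Ab, C, Eb.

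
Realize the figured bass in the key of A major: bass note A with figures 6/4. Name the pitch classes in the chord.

A, D, F#

A fourth above A in this key is D.
A sixth above A in this key is F#.
Together with the bass A, this spells D major in second inversion.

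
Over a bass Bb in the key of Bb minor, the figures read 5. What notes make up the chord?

The written figures 5 are shorthand for 5/3: the 3 is implied.
A third above Bb in this key is Db.
A fifth above Bb in this key is F.
Together with the bass Bb, this spells Bb minor in root position.

Bb, Db, F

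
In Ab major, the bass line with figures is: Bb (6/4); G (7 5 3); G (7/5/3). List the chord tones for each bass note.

Bb, Eb, G | G, Bb, Db, F | G, Bb, Db, F

Bb (6/4): Bb, Eb, G.
G (7/5/3): G, Bb, Db, F.
G (7/5/3): G, Bb, Db, F.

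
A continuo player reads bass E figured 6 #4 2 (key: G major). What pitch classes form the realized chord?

A second above E in this key is F#.
A fourth above E in this key is A, raised to A# by the sharp.
A sixth above E in this key is C.

E, F#, A#, C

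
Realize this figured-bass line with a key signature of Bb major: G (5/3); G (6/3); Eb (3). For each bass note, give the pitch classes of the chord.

G, Bb, D | G, Bb, Eb | Eb, G, Bb

G (5/3): G, Bb, D.
G (6/3): G, Bb, Eb.
Eb (5/3): Eb, G, Bb.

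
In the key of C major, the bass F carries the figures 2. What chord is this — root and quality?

The figures 2 indicate a seventh chord in third inversion.
In third inversion the root lies a second above the bass: a second above F in C major is G.
The chord tones are F, G, B, D, giving G dominant seventh.

G dominant seventh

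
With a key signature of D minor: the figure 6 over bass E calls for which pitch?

C

Counting 5 letter steps above E lands on C; in D minor, that letter is C.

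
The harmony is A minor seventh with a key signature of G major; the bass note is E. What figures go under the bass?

E is the fifth of A minor seventh, so the chord is in second inversion.
A seventh chord in second inversion is figured 6/4/3, conventionally abbreviated 4/3.

4/3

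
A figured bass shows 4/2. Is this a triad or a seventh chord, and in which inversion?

4/2 is shorthand for 6/4/2.
Intervals of 6/4/2 above the bass form a seventh chord; the bass is the seventh, so this is third inversion.

seventh chord, third inversion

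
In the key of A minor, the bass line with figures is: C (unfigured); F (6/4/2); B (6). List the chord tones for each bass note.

C, E, G | F, G, B, D | B, D, G

C (5/3): C, E, G.
F (6/4/2): F, G, B, D.
B (6/3): B, D, G.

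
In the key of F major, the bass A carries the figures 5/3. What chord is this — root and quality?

A minor

The figures 5/3 indicate a triad in root position.
In root position the bass is the root, so the root is A.
The chord tones are A, C, E, giving A minor.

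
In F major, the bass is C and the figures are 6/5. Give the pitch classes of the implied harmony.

The written figures 6/5 are shorthand for 6/5/3: the 3 is implied.
A third above C in this key is E.
A fifth above C in this key is G.
A sixth above C in this key is A.
Together with the bass C, this spells A minor seventh in first inversion.

C, E, G, A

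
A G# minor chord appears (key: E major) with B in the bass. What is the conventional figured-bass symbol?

B is the third of G# minor, so the chord is in first inversion.
A triad in first inversion is figured 6/3, conventionally abbreviated 6.

6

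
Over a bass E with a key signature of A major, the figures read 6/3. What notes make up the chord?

E, G#, C#

A third above E in this key is G#.
A sixth above E in this key is C#.
Together with the bass E, this spells C# minor in first inversion.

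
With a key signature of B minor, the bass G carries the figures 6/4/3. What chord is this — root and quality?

C# half-diminished seventh

The figures 6/4/3 indicate a seventh chord in second inversion.
In second inversion the root lies a fourth above the bass: a fourth above G in B minor is C#.
The chord tones are G, B, C#, E, giving C# half-diminished seventh.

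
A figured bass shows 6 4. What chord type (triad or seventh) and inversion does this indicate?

Intervals of 6/4 above the bass form a triad; the bass is the fifth, so this is second inversion.

triad, second inversion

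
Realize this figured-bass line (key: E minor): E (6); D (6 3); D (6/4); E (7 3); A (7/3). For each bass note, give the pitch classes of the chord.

E (6/3): E, G, C.
D (6/3): D, F#, B.
D (6/4): D, G, B.
E (7/5/3): E, G, B, D.
A (7/5/3): A, C, E, G.

E, G, C | D, F#, B | D, G, B | E, G, B, D | A, C, E, G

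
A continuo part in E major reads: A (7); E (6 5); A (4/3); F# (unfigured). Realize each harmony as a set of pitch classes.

A (7/5/3): A, C#, E, G#.
E (6/5/3): E, G#, B, C#.
A (6/4/3): A, C#, D#, F#.
F# (5/3): F#, A, C#.

A, C#, E, G# | E, G#, B, C# | A, C#, D#, F# | F#, A, C#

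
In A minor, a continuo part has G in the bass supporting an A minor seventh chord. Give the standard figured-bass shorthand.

4/2

G is the seventh of A minor seventh, so the chord is in third inversion.
A seventh chord in third inversion is figured 6/4/2, conventionally abbreviated 4/2.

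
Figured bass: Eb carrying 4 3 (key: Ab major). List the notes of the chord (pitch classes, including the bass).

The written figures 4 3 are shorthand for 6/4/3: the 6 is implied.
A third above Eb in this key is G.
A fourth above Eb in this key is Ab.
A sixth above Eb in this key is C.
Together with the bass Eb, this spells Ab major seventh in second inversion.

Eb, G, Ab, C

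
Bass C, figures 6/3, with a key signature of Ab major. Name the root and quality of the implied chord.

The figures 6/3 indicate a triad in first inversion.
In first inversion the root lies a sixth above the bass: a sixth above C in Ab major is Ab.
The chord tones are C, Eb, Ab, giving Ab major.

Ab major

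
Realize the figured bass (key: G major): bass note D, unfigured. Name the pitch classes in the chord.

An unfigured bass implies 5/3.
A third above D in this key is F#.
A fifth above D in this key is A.
Together with the bass D, this spells D major in root position.

D, F#, A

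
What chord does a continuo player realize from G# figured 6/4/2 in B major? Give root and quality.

A# half-diminished seventh

The figures 6/4/2 indicate a seventh chord in third inversion.
In third inversion the root lies a second above the bass: a second above G# in B major is A#.
The chord tones are G#, A#, C#, E, giving A# half-diminished seventh.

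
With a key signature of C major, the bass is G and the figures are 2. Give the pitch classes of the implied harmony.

G, A, C, E

The written figures 2 are shorthand for 6/4/2: the 6/4 are implied.
A second above G in this key is A.
A fourth above G in this key is C.
A sixth above G in this key is E.
Together with the bass G, this spells A minor seventh in third inversion.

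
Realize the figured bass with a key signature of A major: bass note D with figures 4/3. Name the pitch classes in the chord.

The written figures 4/3 are shorthand for 6/4/3: the 6 is implied.
A third above D in this key is F#.
A fourth above D in this key is G#.
A sixth above D in this key is B.
Together with the bass D, this spells G# half-diminished seventh in second inversion.

D, F#, G#, B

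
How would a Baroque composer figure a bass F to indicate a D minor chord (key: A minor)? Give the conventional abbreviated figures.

F is the third of D minor, so the chord is in first inversion.
A triad in first inversion is figured 6/3, conventionally abbreviated 6.

6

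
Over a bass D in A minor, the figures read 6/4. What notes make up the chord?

D, G, B

A fourth above D in this key is G.
A sixth above D in this key is B.
Together with the bass D, this spells G major in second inversion.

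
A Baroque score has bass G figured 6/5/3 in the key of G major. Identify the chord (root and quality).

The figures 6/5/3 indicate a seventh chord in first inversion.
In first inversion the root lies a sixth above the bass: a sixth above G in G major is E.
The chord tones are G, B, D, E, giving E minor seventh.

E minor seventh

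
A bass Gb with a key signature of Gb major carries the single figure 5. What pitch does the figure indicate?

Counting 4 letter steps above Gb lands on D; in Gb major, that letter is Db.

Db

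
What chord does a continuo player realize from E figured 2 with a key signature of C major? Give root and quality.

F major seventh

The figures 2 indicate a seventh chord in third inversion.
In third inversion the root lies a second above the bass: a second above E in C major is F.
The chord tones are E, F, A, C, giving F major seventh.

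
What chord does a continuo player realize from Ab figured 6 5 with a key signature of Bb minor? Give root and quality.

The figures 6 5 indicate a seventh chord in first inversion.
In first inversion the root lies a sixth above the bass: a sixth above Ab in Bb minor is F.
The chord tones are Ab, C, Eb, F, giving F minor seventh.

F minor seventh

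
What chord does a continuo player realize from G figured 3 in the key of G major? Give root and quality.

G major

The figures 3 indicate a triad in root position.
In root position the bass is the root, so the root is G.
The chord tones are G, B, D, giving G major.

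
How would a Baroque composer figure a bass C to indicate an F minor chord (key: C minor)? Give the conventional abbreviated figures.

C is the fifth of F minor, so the chord is in second inversion.
A triad in second inversion is figured 6/4, conventionally abbreviated 6/4.

6/4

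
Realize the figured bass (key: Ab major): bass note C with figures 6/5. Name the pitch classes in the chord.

The written figures 6/5 are shorthand for 6/5/3: the 3 is implied.
A third above C in this key is Eb.
A fifth above C in this key is G.
A sixth above C in this key is Ab.
Together with the bass C, this spells Ab major seventh in first inversion.

C, Eb, G, Ab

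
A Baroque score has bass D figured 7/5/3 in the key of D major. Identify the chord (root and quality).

D major seventh

The figures 7/5/3 indicate a seventh chord in root position.
In root position the bass is the root, so the root is D.
The chord tones are D, F#, A, C#, giving D major seventh.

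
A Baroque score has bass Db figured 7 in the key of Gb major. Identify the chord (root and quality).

Db dominant seventh

The figures 7 indicate a seventh chord in root position.
In root position the bass is the root, so the root is Db.
The chord tones are Db, F, Ab, Cb, giving Db dominant seventh.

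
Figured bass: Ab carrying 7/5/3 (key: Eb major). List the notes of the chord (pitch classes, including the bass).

A third above Ab in this key is C.
A fifth above Ab in this key is Eb.
A seventh above Ab in this key is G.
Together with the bass Ab, this spells Ab major seventh in root position.

Ab, C, Eb, G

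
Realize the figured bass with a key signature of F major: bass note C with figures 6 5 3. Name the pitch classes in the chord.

A third above C in this key is E.
A fifth above C in this key is G.
A sixth above C in this key is A.
Together with the bass C, this spells A minor seventh in first inversion.

C, E, G, A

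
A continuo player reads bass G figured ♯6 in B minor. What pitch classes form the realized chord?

G, B, E#

The written figures ♯6 are shorthand for 6/3: the 3 is implied.
A third above G in this key is B.
A sixth above G in this key is E, raised to E# by the sharp.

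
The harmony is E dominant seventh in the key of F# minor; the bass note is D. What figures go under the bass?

D is the seventh of E dominant seventh, so the chord is in third inversion.
A seventh chord in third inversion is figured 6/4/2, conventionally abbreviated 4/2.

4/2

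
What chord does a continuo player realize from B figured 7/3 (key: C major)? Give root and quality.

The figures 7/3 indicate a seventh chord in root position.
In root position the bass is the root, so the root is B.
The chord tones are B, D, F, A, giving B half-diminished seventh.

B half-diminished seventh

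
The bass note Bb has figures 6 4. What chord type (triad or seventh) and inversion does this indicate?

Intervals of 6/4 above the bass form a triad; the bass is the fifth, so this is second inversion.

triad, second inversion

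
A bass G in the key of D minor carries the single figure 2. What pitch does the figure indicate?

A

Counting 1 letter step above G lands on A; in D minor, that letter is A.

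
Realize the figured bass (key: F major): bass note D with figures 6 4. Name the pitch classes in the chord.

D, G, Bb

A fourth above D in this key is G.
A sixth above D in this key is Bb.
Together with the bass D, this spells G minor in second inversion.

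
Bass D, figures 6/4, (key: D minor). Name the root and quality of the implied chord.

G minor

The figures 6/4 indicate a triad in second inversion.
In second inversion the root lies a fourth above the bass: a fourth above D in D minor is G.
The chord tones are D, G, Bb, giving G minor.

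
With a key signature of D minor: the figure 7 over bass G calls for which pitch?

F

Counting 6 letter steps above G lands on F; in D minor, that letter is F.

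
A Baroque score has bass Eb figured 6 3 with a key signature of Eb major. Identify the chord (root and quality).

The figures 6 3 indicate a triad in first inversion.
In first inversion the root lies a sixth above the bass: a sixth above Eb in Eb major is C.
The chord tones are Eb, G, C, giving C minor.

C minor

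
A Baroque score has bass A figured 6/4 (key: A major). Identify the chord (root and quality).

D major

The figures 6/4 indicate a triad in second inversion.
In second inversion the root lies a fourth above the bass: a fourth above A in A major is D.
The chord tones are A, D, F#, giving D major.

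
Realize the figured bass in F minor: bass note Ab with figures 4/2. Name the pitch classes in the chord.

Ab, Bb, Db, F

The written figures 4/2 are shorthand for 6/4/2: the 6 is implied.
A second above Ab in this key is Bb.
A fourth above Ab in this key is Db.
A sixth above Ab in this key is F.
Together with the bass Ab, this spells Bb minor seventh in third inversion.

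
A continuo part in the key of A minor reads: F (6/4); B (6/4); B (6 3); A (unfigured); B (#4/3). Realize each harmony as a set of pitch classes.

F, B, D | B, E, G | B, D, G | A, C, E | B, D, E#, G

F (6/4): F, B, D.
B (6/4): B, E, G.
B (6/3): B, D, G.
A (5/3): A, C, E.
B (6/#4/3): B, D, E#, G.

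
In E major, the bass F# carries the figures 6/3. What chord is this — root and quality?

D# diminished

The figures 6/3 indicate a triad in first inversion.
In first inversion the root lies a sixth above the bass: a sixth above F# in E major is D#.
The chord tones are F#, A, D#, giving D# diminished.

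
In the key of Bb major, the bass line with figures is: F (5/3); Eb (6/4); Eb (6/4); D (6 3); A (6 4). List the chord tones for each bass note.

F (5/3): F, A, C.
Eb (6/4): Eb, A, C.
Eb (6/4): Eb, A, C.
D (6/3): D, F, Bb.
A (6/4): A, D, F.

F, A, C | Eb, A, C | Eb, A, C | D, F, Bb | A, D, F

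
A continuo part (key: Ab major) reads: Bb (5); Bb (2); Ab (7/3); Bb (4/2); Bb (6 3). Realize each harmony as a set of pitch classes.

Bb, Db, F | Bb, C, Eb, G | Ab, C, Eb, G | Bb, C, Eb, G | Bb, Db, G

Bb (5/3): Bb, Db, F.
Bb (6/4/2): Bb, C, Eb, G.
Ab (7/5/3): Ab, C, Eb, G.
Bb (6/4/2): Bb, C, Eb, G.
Bb (6/3): Bb, Db, G.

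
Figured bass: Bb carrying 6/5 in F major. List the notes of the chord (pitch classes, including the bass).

The written figures 6/5 are shorthand for 6/5/3: the 3 is implied.
A third above Bb in this key is D.
A fifth above Bb in this key is F.
A sixth above Bb in this key is G.
Together with the bass Bb, this spells G minor seventh in first inversion.

Bb, D, F, G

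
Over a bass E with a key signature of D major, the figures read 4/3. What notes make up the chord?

The written figures 4/3 are shorthand for 6/4/3: the 6 is implied.
A third above E in this key is G.
A fourth above E in this key is A.
A sixth above E in this key is C#.
Together with the bass E, this spells A dominant seventh in second inversion.

E, G, A, C#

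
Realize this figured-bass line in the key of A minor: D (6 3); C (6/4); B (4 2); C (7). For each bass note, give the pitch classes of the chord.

D, F, B | C, F, A | B, C, E, G | C, E, G, B

D (6/3): D, F, B.
C (6/4): C, F, A.
B (6/4/2): B, C, E, G.
C (7/5/3): C, E, G, B.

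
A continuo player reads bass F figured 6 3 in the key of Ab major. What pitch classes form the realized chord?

F, Ab, Db

A third above F in this key is Ab.
A sixth above F in this key is Db.
Together with the bass F, this spells Db major in first inversion.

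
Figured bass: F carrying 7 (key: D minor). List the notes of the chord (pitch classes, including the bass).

The written figures 7 are shorthand for 7/5/3: the 5/3 are implied.
A third above F in this key is A.
A fifth above F in this key is C.
A seventh above F in this key is E.
Together with the bass F, this spells F major seventh in root position.

F, A, C, E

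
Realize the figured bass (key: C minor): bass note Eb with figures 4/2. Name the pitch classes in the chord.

The written figures 4/2 are shorthand for 6/4/2: the 6 is implied.
A second above Eb in this key is F.
A fourth above Eb in this key is Ab.
A sixth above Eb in this key is C.
Together with the bass Eb, this spells F minor seventh in third inversion.

Eb, F, Ab, C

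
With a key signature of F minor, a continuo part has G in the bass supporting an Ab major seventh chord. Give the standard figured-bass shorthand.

G is the seventh of Ab major seventh, so the chord is in third inversion.
A seventh chord in third inversion is figured 6/4/2, conventionally abbreviated 4/2.

4/2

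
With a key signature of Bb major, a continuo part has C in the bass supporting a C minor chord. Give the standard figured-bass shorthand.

C is the root of C minor, so the chord is in root position.
A triad in root position is figured 5/3, conventionally abbreviated (no figures — root-position triad).

no figures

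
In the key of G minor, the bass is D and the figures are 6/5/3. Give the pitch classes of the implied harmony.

A third above D in this key is F.
A fifth above D in this key is A.
A sixth above D in this key is Bb.
Together with the bass D, this spells Bb major seventh in first inversion.

D, F, A, Bb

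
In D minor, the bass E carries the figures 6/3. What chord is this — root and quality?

C major

The figures 6/3 indicate a triad in first inversion.
In first inversion the root lies a sixth above the bass: a sixth above E in D minor is C.
The chord tones are E, G, C, giving C major.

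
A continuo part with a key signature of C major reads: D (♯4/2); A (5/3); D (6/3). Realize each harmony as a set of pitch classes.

D, E, G#, B | A, C, E | D, F, B

D (6/#4/2): D, E, G#, B.
A (5/3): A, C, E.
D (6/3): D, F, B.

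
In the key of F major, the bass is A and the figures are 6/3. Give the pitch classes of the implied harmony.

A, C, F

A third above A in this key is C.
A sixth above A in this key is F.
Together with the bass A, this spells F major in first inversion.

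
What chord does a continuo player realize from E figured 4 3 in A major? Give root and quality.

A major seventh

The figures 4 3 indicate a seventh chord in second inversion.
In second inversion the root lies a fourth above the bass: a fourth above E in A major is A.
The chord tones are E, G#, A, C#, giving A major seventh.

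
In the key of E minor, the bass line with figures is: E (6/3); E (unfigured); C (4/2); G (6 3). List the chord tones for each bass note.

E, G, C | E, G, B | C, D, F#, A | G, B, E

E (6/3): E, G, C.
E (5/3): E, G, B.
C (6/4/2): C, D, F#, A.
G (6/3): G, B, E.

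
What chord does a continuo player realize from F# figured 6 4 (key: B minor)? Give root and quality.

The figures 6 4 indicate a triad in second inversion.
In second inversion the root lies a fourth above the bass: a fourth above F# in B minor is B.
The chord tones are F#, B, D, giving B minor.

B minor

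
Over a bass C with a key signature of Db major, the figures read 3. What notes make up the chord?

C, Eb, Gb

The written figures 3 are shorthand for 5/3: the 5 is implied.
A third above C in this key is Eb.
A fifth above C in this key is Gb.
Together with the bass C, this spells C diminished in root position.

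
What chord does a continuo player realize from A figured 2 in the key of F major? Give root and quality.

The figures 2 indicate a seventh chord in third inversion.
In third inversion the root lies a second above the bass: a second above A in F major is Bb.
The chord tones are A, Bb, D, F, giving Bb major seventh.

Bb major seventh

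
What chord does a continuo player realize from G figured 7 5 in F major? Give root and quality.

G minor seventh

The figures 7 5 indicate a seventh chord in root position.
In root position the bass is the root, so the root is G.
The chord tones are G, Bb, D, F, giving G minor seventh.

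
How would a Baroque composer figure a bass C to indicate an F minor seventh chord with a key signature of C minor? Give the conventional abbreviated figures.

4/3

C is the fifth of F minor seventh, so the chord is in second inversion.
A seventh chord in second inversion is figured 6/4/3, conventionally abbreviated 4/3.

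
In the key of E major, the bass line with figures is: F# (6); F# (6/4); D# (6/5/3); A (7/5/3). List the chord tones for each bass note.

F#, A, D# | F#, B, D# | D#, F#, A, B | A, C#, E, G#

F# (6/3): F#, A, D#.
F# (6/4): F#, B, D#.
D# (6/5/3): D#, F#, A, B.
A (7/5/3): A, C#, E, G#.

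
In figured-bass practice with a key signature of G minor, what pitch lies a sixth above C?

Counting 5 letter steps above C lands on A; in G minor, that letter is A.

A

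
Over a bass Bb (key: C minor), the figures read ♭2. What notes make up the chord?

The written figures ♭2 are shorthand for 6/4/2: the 6/4 are implied.
A second above Bb in this key is C, lowered to Cb by the flat.
A fourth above Bb in this key is Eb.
A sixth above Bb in this key is G.
Together with the bass Bb, this spells Cb augmented major seventh in third inversion.

Bb, Cb, Eb, G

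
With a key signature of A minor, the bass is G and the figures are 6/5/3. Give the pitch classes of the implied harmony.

G, B, D, E

A third above G in this key is B.
A fifth above G in this key is D.
A sixth above G in this key is E.
Together with the bass G, this spells E minor seventh in first inversion.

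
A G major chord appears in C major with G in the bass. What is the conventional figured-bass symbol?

no figures

G is the root of G major, so the chord is in root position.
A triad in root position is figured 5/3, conventionally abbreviated (no figures — root-position triad).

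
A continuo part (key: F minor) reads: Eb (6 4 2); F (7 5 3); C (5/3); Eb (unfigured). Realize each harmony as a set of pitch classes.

Eb (6/4/2): Eb, F, Ab, C.
F (7/5/3): F, Ab, C, Eb.
C (5/3): C, Eb, G.
Eb (5/3): Eb, G, Bb.

Eb, F, Ab, C | F, Ab, C, Eb | C, Eb, G | Eb, G, Bb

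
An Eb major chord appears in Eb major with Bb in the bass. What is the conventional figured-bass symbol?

Bb is the fifth of Eb major, so the chord is in second inversion.
A triad in second inversion is figured 6/4, conventionally abbreviated 6/4.

6/4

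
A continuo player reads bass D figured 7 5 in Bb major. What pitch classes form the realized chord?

D, F, A, C

The written figures 7 5 are shorthand for 7/5/3: the 3 is implied.
A third above D in this key is F.
A fifth above D in this key is A.
A seventh above D in this key is C.
Together with the bass D, this spells D minor seventh in root position.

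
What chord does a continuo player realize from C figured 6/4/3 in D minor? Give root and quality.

F major seventh

The figures 6/4/3 indicate a seventh chord in second inversion.
In second inversion the root lies a fourth above the bass: a fourth above C in D minor is F.
The chord tones are C, E, F, A, giving F major seventh.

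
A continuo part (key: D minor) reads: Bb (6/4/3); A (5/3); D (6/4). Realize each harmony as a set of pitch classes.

Bb (6/4/3): Bb, D, E, G.
A (5/3): A, C, E.
D (6/4): D, G, Bb.

Bb, D, E, G | A, C, E | D, G, Bb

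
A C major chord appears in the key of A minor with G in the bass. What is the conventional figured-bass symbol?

G is the fifth of C major, so the chord is in second inversion.
A triad in second inversion is figured 6/4, conventionally abbreviated 6/4.

6/4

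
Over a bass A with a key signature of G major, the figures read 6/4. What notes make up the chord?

A fourth above A in this key is D.
A sixth above A in this key is F#.
Together with the bass A, this spells D major in second inversion.

A, D, F#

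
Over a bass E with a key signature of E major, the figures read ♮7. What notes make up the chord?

E, G#, B, D

The written figures ♮7 are shorthand for 7/5/3: the 5/3 are implied.
A third above E in this key is G#.
A fifth above E in this key is B.
A seventh above E in this key is D#, made natural (D) by the ♮ figure.
Together with the bass E, this spells E dominant seventh in root position.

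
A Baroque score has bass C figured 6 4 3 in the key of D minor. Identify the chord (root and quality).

The figures 6 4 3 indicate a seventh chord in second inversion.
In second inversion the root lies a fourth above the bass: a fourth above C in D minor is F.
The chord tones are C, E, F, A, giving F major seventh.

F major seventh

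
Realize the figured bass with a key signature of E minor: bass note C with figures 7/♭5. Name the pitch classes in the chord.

C, E, Gb, B

The written figures 7/♭5 are shorthand for 7/5/3: the 3 is implied.
A third above C in this key is E.
A fifth above C in this key is G, lowered to Gb by the flat.
A seventh above C in this key is B.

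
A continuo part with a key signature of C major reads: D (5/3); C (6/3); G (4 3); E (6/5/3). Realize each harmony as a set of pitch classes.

D, F, A | C, E, A | G, B, C, E | E, G, B, C

D (5/3): D, F, A.
C (6/3): C, E, A.
G (6/4/3): G, B, C, E.
E (6/5/3): E, G, B, C.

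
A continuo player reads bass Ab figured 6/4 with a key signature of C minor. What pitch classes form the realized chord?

A fourth above Ab in this key is D.
A sixth above Ab in this key is F.
Together with the bass Ab, this spells D diminished in second inversion.

Ab, D, F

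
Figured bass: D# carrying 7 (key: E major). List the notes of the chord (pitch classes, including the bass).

The written figures 7 are shorthand for 7/5/3: the 5/3 are implied.
A third above D# in this key is F#.
A fifth above D# in this key is A.
A seventh above D# in this key is C#.
Together with the bass D#, this spells D# half-diminished seventh in root position.

D#, F#, A, C#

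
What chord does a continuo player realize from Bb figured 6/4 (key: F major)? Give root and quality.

The figures 6/4 indicate a triad in second inversion.
In second inversion the root lies a fourth above the bass: a fourth above Bb in F major is E.
The chord tones are Bb, E, G, giving E diminished.

E diminished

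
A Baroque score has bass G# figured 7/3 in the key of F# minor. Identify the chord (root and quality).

The figures 7/3 indicate a seventh chord in root position.
In root position the bass is the root, so the root is G#.
The chord tones are G#, B, D, F#, giving G# half-diminished seventh.

G# half-diminished seventh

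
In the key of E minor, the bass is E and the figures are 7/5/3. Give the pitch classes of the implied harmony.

A third above E in this key is G.
A fifth above E in this key is B.
A seventh above E in this key is D.
Together with the bass E, this spells E minor seventh in root position.

E, G, B, D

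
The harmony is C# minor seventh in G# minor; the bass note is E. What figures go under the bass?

6/5

E is the third of C# minor seventh, so the chord is in first inversion.
A seventh chord in first inversion is figured 6/5/3, conventionally abbreviated 6/5.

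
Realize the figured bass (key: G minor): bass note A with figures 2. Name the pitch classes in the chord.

The written figures 2 are shorthand for 6/4/2: the 6/4 are implied.
A second above A in this key is Bb.
A fourth above A in this key is D.
A sixth above A in this key is F.
Together with the bass A, this spells Bb major seventh in third inversion.

A, Bb, D, F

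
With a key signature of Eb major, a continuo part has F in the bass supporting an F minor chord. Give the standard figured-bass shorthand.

no figures

F is the root of F minor, so the chord is in root position.
A triad in root position is figured 5/3, conventionally abbreviated (no figures — root-position triad).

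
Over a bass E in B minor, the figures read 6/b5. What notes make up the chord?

The written figures 6/b5 are shorthand for 6/5/3: the 3 is implied.
A third above E in this key is G.
A fifth above E in this key is B, lowered to Bb by the flat.
A sixth above E in this key is C#.
Together with the bass E, this spells C# diminished seventh in first inversion.

E, G, Bb, C#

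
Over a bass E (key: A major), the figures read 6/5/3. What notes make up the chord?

A third above E in this key is G#.
A fifth above E in this key is B.
A sixth above E in this key is C#.
Together with the bass E, this spells C# minor seventh in first inversion.

E, G#, B, C#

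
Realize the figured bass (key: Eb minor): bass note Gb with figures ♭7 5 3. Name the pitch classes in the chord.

Gb, Bb, Db, Fb

A third above Gb in this key is Bb.
A fifth above Gb in this key is Db.
A seventh above Gb in this key is F, lowered to Fb by the flat.
Together with the bass Gb, this spells Gb dominant seventh in root position.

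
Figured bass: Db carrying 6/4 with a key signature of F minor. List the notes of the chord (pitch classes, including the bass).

A fourth above Db in this key is G.
A sixth above Db in this key is Bb.
Together with the bass Db, this spells G diminished in second inversion.

Db, G, Bb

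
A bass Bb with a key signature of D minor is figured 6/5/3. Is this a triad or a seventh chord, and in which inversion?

seventh chord, first inversion

Intervals of 6/5/3 above the bass form a seventh chord; the bass is the third, so this is first inversion.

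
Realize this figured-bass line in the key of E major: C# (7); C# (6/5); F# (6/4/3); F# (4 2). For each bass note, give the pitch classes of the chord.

C# (7/5/3): C#, E, G#, B.
C# (6/5/3): C#, E, G#, A.
F# (6/4/3): F#, A, B, D#.
F# (6/4/2): F#, G#, B, D#.

C#, E, G#, B | C#, E, G#, A | F#, A, B, D# | F#, G#, B, D#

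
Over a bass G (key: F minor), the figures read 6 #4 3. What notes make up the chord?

G, Bb, C#, Eb

A third above G in this key is Bb.
A fourth above G in this key is C, raised to C# by the sharp.
A sixth above G in this key is Eb.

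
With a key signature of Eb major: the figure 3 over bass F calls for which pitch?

Counting 2 letter steps above F lands on A; in Eb major, that letter is Ab.

Ab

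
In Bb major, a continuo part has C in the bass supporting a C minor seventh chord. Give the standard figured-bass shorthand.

C is the root of C minor seventh, so the chord is in root position.
A seventh chord in root position is figured 7/5/3, conventionally abbreviated 7.

7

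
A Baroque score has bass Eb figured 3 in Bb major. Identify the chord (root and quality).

Eb major

The figures 3 indicate a triad in root position.
In root position the bass is the root, so the root is Eb.
The chord tones are Eb, G, Bb, giving Eb major.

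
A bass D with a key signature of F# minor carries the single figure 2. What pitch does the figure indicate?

Counting 1 letter step above D lands on E; in F# minor, that letter is E.

E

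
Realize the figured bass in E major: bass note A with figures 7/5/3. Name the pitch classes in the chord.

A third above A in this key is C#.
A fifth above A in this key is E.
A seventh above A in this key is G#.
Together with the bass A, this spells A major seventh in root position.

A, C#, E, G#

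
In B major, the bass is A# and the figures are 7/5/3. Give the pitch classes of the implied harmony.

A#, C#, E, G#

A third above A# in this key is C#.
A fifth above A# in this key is E.
A seventh above A# in this key is G#.
Together with the bass A#, this spells A# half-diminished seventh in root position.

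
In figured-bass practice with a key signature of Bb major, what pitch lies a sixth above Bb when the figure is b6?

Gb

Counting 5 letter steps above Bb lands on G; in Bb major, that letter is G.
The b6 figure lowers it a semitone, giving Gb.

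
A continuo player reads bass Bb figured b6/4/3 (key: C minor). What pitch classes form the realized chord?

Bb, D, Eb, Gb

A third above Bb in this key is D.
A fourth above Bb in this key is Eb.
A sixth above Bb in this key is G, lowered to Gb by the flat.
Together with the bass Bb, this spells Eb minor-major seventh in second inversion.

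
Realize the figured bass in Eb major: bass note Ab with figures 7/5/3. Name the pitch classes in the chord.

Ab, C, Eb, G

A third above Ab in this key is C.
A fifth above Ab in this key is Eb.
A seventh above Ab in this key is G.
Together with the bass Ab, this spells Ab major seventh in root position.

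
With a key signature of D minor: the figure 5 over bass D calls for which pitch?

Counting 4 letter steps above D lands on A; in D minor, that letter is A.

A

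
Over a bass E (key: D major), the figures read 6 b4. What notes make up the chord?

A fourth above E in this key is A, lowered to Ab by the flat.
A sixth above E in this key is C#.

E, Ab, C#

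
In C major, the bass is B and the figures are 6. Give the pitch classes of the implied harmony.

The written figures 6 are shorthand for 6/3: the 3 is implied.
A third above B in this key is D.
A sixth above B in this key is G.
Together with the bass B, this spells G major in first inversion.

B, D, G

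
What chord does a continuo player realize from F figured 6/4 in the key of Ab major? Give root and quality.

The figures 6/4 indicate a triad in second inversion.
In second inversion the root lies a fourth above the bass: a fourth above F in Ab major is Bb.
The chord tones are F, Bb, Db, giving Bb minor.

Bb minor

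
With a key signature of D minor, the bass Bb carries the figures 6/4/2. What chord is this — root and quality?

The figures 6/4/2 indicate a seventh chord in third inversion.
In third inversion the root lies a second above the bass: a second above Bb in D minor is C.
The chord tones are Bb, C, E, G, giving C dominant seventh.

C dominant seventh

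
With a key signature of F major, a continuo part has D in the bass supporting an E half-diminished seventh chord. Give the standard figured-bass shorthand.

D is the seventh of E half-diminished seventh, so the chord is in third inversion.
A seventh chord in third inversion is figured 6/4/2, conventionally abbreviated 4/2.

4/2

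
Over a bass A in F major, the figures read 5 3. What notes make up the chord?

A, C, E

A third above A in this key is C.
A fifth above A in this key is E.
Together with the bass A, this spells A minor in root position.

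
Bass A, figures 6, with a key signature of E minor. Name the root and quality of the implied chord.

The figures 6 indicate a triad in first inversion.
In first inversion the root lies a sixth above the bass: a sixth above A in E minor is F#.
The chord tones are A, C, F#, giving F# diminished.

F# diminished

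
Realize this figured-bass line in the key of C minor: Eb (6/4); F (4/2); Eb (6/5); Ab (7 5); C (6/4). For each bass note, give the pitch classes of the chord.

Eb (6/4): Eb, Ab, C.
F (6/4/2): F, G, Bb, D.
Eb (6/5/3): Eb, G, Bb, C.
Ab (7/5/3): Ab, C, Eb, G.
C (6/4): C, F, Ab.

Eb, Ab, C | F, G, Bb, D | Eb, G, Bb, C | Ab, C, Eb, G | C, F, Ab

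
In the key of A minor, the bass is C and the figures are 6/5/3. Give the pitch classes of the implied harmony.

C, E, G, A

A third above C in this key is E.
A fifth above C in this key is G.
A sixth above C in this key is A.
Together with the bass C, this spells A minor seventh in first inversion.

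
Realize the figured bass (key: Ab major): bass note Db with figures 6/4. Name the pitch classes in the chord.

Db, G, Bb

A fourth above Db in this key is G.
A sixth above Db in this key is Bb.
Together with the bass Db, this spells G diminished in second inversion.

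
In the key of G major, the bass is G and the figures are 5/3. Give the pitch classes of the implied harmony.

G, B, D

A third above G in this key is B.
A fifth above G in this key is D.
Together with the bass G, this spells G major in root position.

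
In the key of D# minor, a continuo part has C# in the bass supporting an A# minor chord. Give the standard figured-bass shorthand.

6

C# is the third of A# minor, so the chord is in first inversion.
A triad in first inversion is figured 6/3, conventionally abbreviated 6.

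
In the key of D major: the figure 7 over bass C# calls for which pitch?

B

Counting 6 letter steps above C# lands on B; in D major, that letter is B.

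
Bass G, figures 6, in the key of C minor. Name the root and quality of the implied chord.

The figures 6 indicate a triad in first inversion.
In first inversion the root lies a sixth above the bass: a sixth above G in C minor is Eb.
The chord tones are G, Bb, Eb, giving Eb major.

Eb major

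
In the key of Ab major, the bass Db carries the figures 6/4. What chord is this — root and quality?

G diminished

The figures 6/4 indicate a triad in second inversion.
In second inversion the root lies a fourth above the bass: a fourth above Db in Ab major is G.
The chord tones are Db, G, Bb, giving G diminished.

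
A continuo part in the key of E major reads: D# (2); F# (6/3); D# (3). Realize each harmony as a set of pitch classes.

D#, E, G#, B | F#, A, D# | D#, F#, A

D# (6/4/2): D#, E, G#, B.
F# (6/3): F#, A, D#.
D# (5/3): D#, F#, A.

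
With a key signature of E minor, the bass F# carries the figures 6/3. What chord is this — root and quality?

The figures 6/3 indicate a triad in first inversion.
In first inversion the root lies a sixth above the bass: a sixth above F# in E minor is D.
The chord tones are F#, A, D, giving D major.

D major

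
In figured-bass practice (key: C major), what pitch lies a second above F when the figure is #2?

Counting 1 letter step above F lands on G; in C major, that letter is G.
The #2 figure raises it a semitone, giving G#.

G#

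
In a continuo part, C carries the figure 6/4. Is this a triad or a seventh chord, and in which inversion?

Intervals of 6/4 above the bass form a triad; the bass is the fifth, so this is second inversion.

triad, second inversion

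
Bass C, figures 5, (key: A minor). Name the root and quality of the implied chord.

C major

The figures 5 indicate a triad in root position.
In root position the bass is the root, so the root is C.
The chord tones are C, E, G, giving C major.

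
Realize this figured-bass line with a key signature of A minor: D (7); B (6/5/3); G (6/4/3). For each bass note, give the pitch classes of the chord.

D, F, A, C | B, D, F, G | G, B, C, E

D (7/5/3): D, F, A, C.
B (6/5/3): B, D, F, G.
G (6/4/3): G, B, C, E.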